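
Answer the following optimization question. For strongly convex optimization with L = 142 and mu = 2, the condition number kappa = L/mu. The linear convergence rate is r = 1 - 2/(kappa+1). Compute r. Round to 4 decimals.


Step 1: Compute the condition number.
kappa = L/mu = 142/2 = 71.0
Step 2: Compute the convergence rate.
r = 1 - 2/(kappa + 1) = 1 - 2*mu/(L + mu) = (L - mu)/(L + mu) = 140/144 = 0.9722


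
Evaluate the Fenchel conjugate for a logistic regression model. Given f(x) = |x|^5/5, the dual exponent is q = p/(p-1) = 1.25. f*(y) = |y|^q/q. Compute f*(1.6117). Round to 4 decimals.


The conjugate exponent q satisfies 1/p + 1/q = 1.
p = 5, so q = 5/(5 - 1) = 1.25
|y|^q = 1.6117^1.25 = 1.816
f*(1.6117) = 1.816 / 1.25 = 1.4528


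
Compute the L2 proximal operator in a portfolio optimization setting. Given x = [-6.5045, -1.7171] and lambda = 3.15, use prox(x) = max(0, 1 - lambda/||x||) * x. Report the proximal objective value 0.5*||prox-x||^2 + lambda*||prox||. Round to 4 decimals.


Step 1: Compute ||x||.
||x|| = 6.7273
Step 2: Compute scaling factor.
scale = max(0, 1 - 3.15/6.7273) = 0.5318
Step 3: prox(x) = [-3.4588, -0.9131]
||prox(x)|| = 3.5773
Step 4: Proximal objective.
0.5*||prox-x||^2 = 4.9613
lambda*||prox|| = 11.2685
Total = 16.2298


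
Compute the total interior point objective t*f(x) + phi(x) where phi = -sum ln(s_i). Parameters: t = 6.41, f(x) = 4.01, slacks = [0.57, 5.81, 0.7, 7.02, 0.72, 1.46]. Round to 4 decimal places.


Step 1: Compute log-barrier.
ln values: [-0.5621, 1.7596, -0.3567, 1.9488, -0.3285, 0.3784]
phi = -(-0.5621 + 1.7596 - 0.3567 + 1.9488 - 0.3285 + 0.3784) = -2.8395
Step 2: Compute augmented objective.
t*f(x) = 6.41*4.01 = 25.7041
Total = 25.7041 - 2.8395 = 22.8646


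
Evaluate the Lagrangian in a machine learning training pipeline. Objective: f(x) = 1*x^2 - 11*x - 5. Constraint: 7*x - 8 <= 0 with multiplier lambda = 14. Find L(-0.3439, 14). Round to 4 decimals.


Step 1: Evaluate f(x).
f(-0.3439) = 1*(-0.3439)^2 - 11*(-0.3439) - 5 = -1.0988
Step 2: Evaluate g(x).
g(-0.3439) = 7*-0.3439 - 8 = -10.4073
Step 3: Compute Lagrangian.
L = -1.0988 + 14*-10.4073 = -146.801


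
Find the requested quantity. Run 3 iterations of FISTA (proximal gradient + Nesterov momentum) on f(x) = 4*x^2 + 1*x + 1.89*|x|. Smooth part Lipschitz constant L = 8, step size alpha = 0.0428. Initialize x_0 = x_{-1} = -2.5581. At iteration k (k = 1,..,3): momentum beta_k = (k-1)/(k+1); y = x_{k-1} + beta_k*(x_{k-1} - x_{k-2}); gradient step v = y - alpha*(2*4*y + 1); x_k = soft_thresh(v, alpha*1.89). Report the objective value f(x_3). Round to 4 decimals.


FISTA on f(x) = 4*x^2 + 1*x + 1.89*|x|
L = 8, alpha = 0.0428
Iteration 1: beta = 0.0, y = -2.5581 + 0.0*(-2.5581 + 2.5581) = -2.5581
  grad(y) = -19.4648, v = y - alpha*grad = -1.725
  prox(v) = soft_thresh(-1.725, 0.0809) = -1.6441
Iteration 2: beta = 0.3333, y = -1.6441 + 0.3333*(-1.6441 + 2.5581) = -1.3395
  grad(y) = -9.7156, v = y - alpha*grad = -0.9236
  prox(v) = soft_thresh(-0.9236, 0.0809) = -0.8427
Iteration 3: beta = 0.5, y = -0.8427 + 0.5*(-0.8427 + 1.6441) = -0.442
  grad(y) = -2.5363, v = y - alpha*grad = -0.3335
  prox(v) = soft_thresh(-0.3335, 0.0809) = -0.2526
f(x_3) = 4*(-0.2526)^2 + 1*(-0.2526) + 1.89*|-0.2526| = 0.48


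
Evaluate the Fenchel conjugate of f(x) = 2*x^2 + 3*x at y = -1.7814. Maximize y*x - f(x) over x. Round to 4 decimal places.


f*(y) = sup_x {y*x - a*x^2 - b*x} = sup_x {(y-b)*x - a*x^2}
FOC: (y - b) - 2a*x = 0 => x* = (y - b)/(2a)
x* = (-1.7814 - 3)/(2*2) = -1.1954
f*(-1.7814) = (y-b)^2/(4a) = (-1.7814 - 3)^2/(4*2)
= 22.8618/8 = 2.8577


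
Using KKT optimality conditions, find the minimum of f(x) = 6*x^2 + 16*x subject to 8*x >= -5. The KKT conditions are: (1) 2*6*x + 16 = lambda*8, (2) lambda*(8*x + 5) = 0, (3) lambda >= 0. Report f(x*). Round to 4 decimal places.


Step 1: Try lambda = 0 (constraint inactive).
x_unc = -16/(2*6) = -1.3333
Check: 8*-1.3333 = -10.6664 < -5 -- violated!
Step 2: Constraint must be active: 8*x = -5
x* = -5/8 = -0.625
lambda = (2*6*(-0.625) + 16)/8 = 1.0625
Step 3: Compute optimal value.
f(x*) = 6*(-0.625)^2 + 16*(-0.625) = -7.6563


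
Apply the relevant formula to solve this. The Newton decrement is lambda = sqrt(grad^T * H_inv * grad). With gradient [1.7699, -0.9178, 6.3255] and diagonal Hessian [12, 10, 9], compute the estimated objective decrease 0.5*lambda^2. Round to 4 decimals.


Step 1: H is diagonal, so H^(-1) * g = [0.1475, -0.0918, 0.7028].
Step 2: g^T H^(-1) g = sum_i g_i^2 / H_ii
  = (1.7699)^2/12 + (-0.9178)^2/10 + (6.3255)^2/9
  = 0.261 + 0.0842 + 4.4458 = 4.7911
Step 3: Objective decrease = 0.5 * g^T H^(-1) g = 2.3955


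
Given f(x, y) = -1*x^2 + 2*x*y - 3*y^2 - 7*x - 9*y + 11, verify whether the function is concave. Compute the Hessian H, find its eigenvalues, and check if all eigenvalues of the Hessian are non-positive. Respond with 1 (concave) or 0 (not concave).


The Hessian of f(x,y) = -1*x^2 + 2*x*y - 3*y^2 - 7*x - 9*y + 11 is:
H = [[-2, 2], [2, -6]]
Trace = -2 - 6 = -8
Determinant = -2*-6 - (2)^2 = 8
Discriminant = (-8)^2 - 4*8 = 32.0
Eigenvalues: lambda_1 = -6.8284, lambda_2 = -1.1716
The function is concave.

1


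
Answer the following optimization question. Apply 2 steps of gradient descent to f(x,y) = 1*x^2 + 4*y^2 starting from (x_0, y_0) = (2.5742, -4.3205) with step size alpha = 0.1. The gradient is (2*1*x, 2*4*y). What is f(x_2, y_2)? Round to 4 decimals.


Gradient descent on f(x,y) = 1*x^2 + 4*y^2.
Starting point: (2.5742, -4.3205), alpha = 0.1
Step 1: grad_x = 2*1*2.5742 = 5.1484, grad_y = 2*4*-4.3205 = -34.564
  x_1 = 2.5742 - 0.1*5.1484 = 2.0594
  y_1 = -4.3205 - 0.1*-34.564 = -0.8641
Step 2: grad_x = 2*1*2.0594 = 4.1187, grad_y = 2*4*-0.8641 = -6.9128
  x_2 = 2.0594 - 0.1*4.1187 = 1.6475
  y_2 = -0.8641 - 0.1*-6.9128 = -0.1728
f(1.6475, -0.1728) = 1*1.6475^2 + 4*(-0.1728)^2 = 2.8337


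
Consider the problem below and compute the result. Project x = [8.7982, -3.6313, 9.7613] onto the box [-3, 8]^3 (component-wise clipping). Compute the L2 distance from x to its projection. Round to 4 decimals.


Project each component onto [-3, 8].
clip(8.7982) = 8.0, clip(-3.6313) = -3.0, clip(9.7613) = 8.0
Projection = [8.0, -3.0, 8.0]
Squared diffs: [0.6371, 0.3985, 3.1022]
Distance = sqrt(4.1378) = 2.0342


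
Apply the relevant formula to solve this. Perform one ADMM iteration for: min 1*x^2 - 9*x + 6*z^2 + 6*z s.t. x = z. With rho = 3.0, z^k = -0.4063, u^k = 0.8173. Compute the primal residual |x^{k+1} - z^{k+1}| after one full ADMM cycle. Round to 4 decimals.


ADMM iteration with rho = 3.0, z^k = -0.4063, u^k = 0.8173
Step 1: x-update.
Minimize 1*x^2 - 9*x + (3.0/2)*(x + 0.4063 + 0.8173)^2
FOC: (2*1 + 3.0)*x = 9 + 3.0*(-0.4063 - 0.8173)
x^{k+1} = 1.0658
Step 2: z-update.
Minimize 6*z^2 + 6*z + (3.0/2)*(1.0658 - z + 0.8173)^2
FOC: (2*6 + 3.0)*z = -6 + 3.0*(1.0658 + 0.8173)
z^{k+1} = -0.0234
Step 3: u-update.
u^{k+1} = 0.8173 + 1.0658 + 0.0234 = 1.9065
Step 4: Primal residual = |1.0658 + 0.0234| = 1.0892


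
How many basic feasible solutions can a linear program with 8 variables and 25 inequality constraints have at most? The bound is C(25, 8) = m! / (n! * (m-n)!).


Each vertex corresponds to some choice of n active constraints out of m, so the number of vertices is at most C(m, n) = m! / (n!(m-n)!).
m = 25, n = 8
Numerator: 25 * 24 * 23 * 22 * 21 * 20 * 19 * 18
Denominator: 8! = 40320
C(25, 8) = 1081575


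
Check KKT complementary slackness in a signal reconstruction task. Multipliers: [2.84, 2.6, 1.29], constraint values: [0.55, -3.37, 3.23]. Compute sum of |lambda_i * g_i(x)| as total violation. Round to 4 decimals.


KKT complementary slackness check:
lambda_1 * g_1 = 2.84 * 0.55 = 1.562
lambda_2 * g_2 = 2.6 * -3.37 = -8.762
lambda_3 * g_3 = 1.29 * 3.23 = 4.1667
Total violation = 1.562 + 8.762 + 4.1667 = 14.4907


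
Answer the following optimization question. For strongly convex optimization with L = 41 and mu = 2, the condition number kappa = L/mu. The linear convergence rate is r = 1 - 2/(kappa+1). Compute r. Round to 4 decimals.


Step 1: Compute the condition number.
kappa = L/mu = 41/2 = 20.5
Step 2: Compute the convergence rate.
r = 1 - 2/(kappa + 1) = 1 - 2*mu/(L + mu) = (L - mu)/(L + mu) = 39/43 = 0.907


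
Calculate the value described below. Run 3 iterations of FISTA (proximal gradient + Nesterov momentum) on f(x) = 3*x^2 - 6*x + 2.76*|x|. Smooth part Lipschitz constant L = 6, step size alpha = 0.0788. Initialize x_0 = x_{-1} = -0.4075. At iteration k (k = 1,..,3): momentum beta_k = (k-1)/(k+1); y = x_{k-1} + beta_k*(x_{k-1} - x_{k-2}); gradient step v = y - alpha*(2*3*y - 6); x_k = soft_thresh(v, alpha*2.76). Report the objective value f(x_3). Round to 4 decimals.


FISTA on f(x) = 3*x^2 - 6*x + 2.76*|x|
L = 6, alpha = 0.0788
Iteration 1: beta = 0.0, y = -0.4075 + 0.0*(-0.4075 + 0.4075) = -0.4075
  grad(y) = -8.445, v = y - alpha*grad = 0.258
  prox(v) = soft_thresh(0.258, 0.2175) = 0.0405
Iteration 2: beta = 0.3333, y = 0.0405 + 0.3333*(0.0405 + 0.4075) = 0.1898
  grad(y) = -4.8612, v = y - alpha*grad = 0.5729
  prox(v) = soft_thresh(0.5729, 0.2175) = 0.3554
Iteration 3: beta = 0.5, y = 0.3554 + 0.5*(0.3554 - 0.0405) = 0.5128
  grad(y) = -2.923, v = y - alpha*grad = 0.7432
  prox(v) = soft_thresh(0.7432, 0.2175) = 0.5257
f(x_3) = 3*0.5257^2 - 6*0.5257 + 2.76*|0.5257| = -0.8742


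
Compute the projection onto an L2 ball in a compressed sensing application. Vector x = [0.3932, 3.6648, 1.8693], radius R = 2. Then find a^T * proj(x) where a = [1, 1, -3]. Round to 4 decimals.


Step 1: Compute ||x|| (intermediates to 6 decimals).
||x|| = sqrt(0.3932^2 + 3.6648^2 + 1.8693^2) = 4.132753
Step 2: Project.
Since ||x|| > R, scale = R/||x|| = 2/4.132753 = 0.483939, proj(x) = scale * x
proj(x) = [0.190285, 1.77354, 0.904627]
Step 3: Dot product.
a^T * proj(x) = 1*0.190285 + 1*1.77354 - 3*0.904627 = -0.7501


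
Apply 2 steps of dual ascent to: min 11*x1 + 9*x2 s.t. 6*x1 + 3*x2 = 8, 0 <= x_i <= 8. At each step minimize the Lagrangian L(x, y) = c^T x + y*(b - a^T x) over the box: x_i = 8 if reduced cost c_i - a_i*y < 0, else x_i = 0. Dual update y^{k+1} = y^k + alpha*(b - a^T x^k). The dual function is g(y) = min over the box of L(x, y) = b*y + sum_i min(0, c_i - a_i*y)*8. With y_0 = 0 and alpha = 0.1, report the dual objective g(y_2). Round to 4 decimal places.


Dual ascent for LP: min 11*x1 + 9*x2, 6*x1 + 3*x2 = 8, 0 <= x_i <= 8
Step 1: y^k = 0.0, reduced costs: (11.0, 9.0)
  x^k = (0.0, 0.0), subgradient = b - a^T x = 8.0
  y^{k+1} = 0.0 + 0.1*8.0 = 0.8
Step 2: y^k = 0.8, reduced costs: (6.2, 6.6)
  x^k = (0.0, 0.0), subgradient = b - a^T x = 8.0
  y^{k+1} = 0.8 + 0.1*8.0 = 1.6
Dual objective at y_2 = 1.6: reduced costs (1.4, 4.2), box minimizer x = (0.0, 0.0)
g(y_2) = b*y + (c1 - a1*y)*x1 + (c2 - a2*y)*x2 = 8*1.6 + 1.4*0.0 + 4.2*0.0 = 12.8 + 0.0 + 0.0 = 12.8


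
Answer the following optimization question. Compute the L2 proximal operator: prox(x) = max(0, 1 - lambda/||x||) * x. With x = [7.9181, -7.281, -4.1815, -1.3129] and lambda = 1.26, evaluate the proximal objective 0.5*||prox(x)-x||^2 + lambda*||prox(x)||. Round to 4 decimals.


Step 1: Compute ||x||.
||x|| = 11.6154
Step 2: Compute scaling factor.
scale = max(0, 1 - 1.26/11.6154) = 0.8915
Step 3: prox(x) = [7.0592, -6.4912, -3.7279, -1.1705]
||prox(x)|| = 10.3554
Step 4: Proximal objective.
0.5*||prox-x||^2 = 0.7938
lambda*||prox|| = 13.0478
Total = 13.8416


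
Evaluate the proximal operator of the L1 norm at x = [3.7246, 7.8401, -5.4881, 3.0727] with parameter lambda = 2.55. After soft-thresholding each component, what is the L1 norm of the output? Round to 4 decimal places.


Soft-thresholding with lambda = 2.55:
prox(3.7246) = sign(3.7246)*max(|3.7246| - 2.55, 0) = 1.1746
prox(7.8401) = sign(7.8401)*max(|7.8401| - 2.55, 0) = 5.2901
prox(-5.4881) = sign(-5.4881)*max(|-5.4881| - 2.55, 0) = -2.9381
prox(3.0727) = sign(3.0727)*max(|3.0727| - 2.55, 0) = 0.5227
prox(x) = [1.1746, 5.2901, -2.9381, 0.5227]
||prox(x)||_1 = 1.1746 + 5.2901 + 2.9381 + 0.5227 = 9.9255


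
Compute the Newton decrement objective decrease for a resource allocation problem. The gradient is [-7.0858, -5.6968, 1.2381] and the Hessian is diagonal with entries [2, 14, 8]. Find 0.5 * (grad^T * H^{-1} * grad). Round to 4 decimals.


Step 1: H is diagonal, so H^(-1) * g = [-3.5429, -0.4069, 0.1548].
Step 2: g^T H^(-1) g = sum_i g_i^2 / H_ii
  = (-7.0858)^2/2 + (-5.6968)^2/14 + (1.2381)^2/8
  = 25.1043 + 2.3181 + 0.1916 = 27.614
Step 3: Objective decrease = 0.5 * g^T H^(-1) g = 13.807


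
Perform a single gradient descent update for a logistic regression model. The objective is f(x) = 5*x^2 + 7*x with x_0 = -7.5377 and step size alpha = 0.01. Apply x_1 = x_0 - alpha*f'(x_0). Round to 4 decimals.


We compute the gradient at x_0 and apply the update.
f'(x) = 10*x + 7
f'(-7.5377) = 10*-7.5377 + 7 = -68.377
x_1 = -7.5377 - 0.01*-68.377 = -6.8539


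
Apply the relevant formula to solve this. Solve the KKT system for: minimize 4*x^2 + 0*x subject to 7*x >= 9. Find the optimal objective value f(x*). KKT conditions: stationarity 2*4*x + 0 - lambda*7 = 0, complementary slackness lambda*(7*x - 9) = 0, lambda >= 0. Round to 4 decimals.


Step 1: Try lambda = 0 (constraint inactive).
x_unc = 0/(2*4) = 0.0
Check: 7*0.0 = 0.0 < 9 -- violated!
Step 2: Constraint must be active: 7*x = 9
x* = 9/7 = 1.2857 (rounded; the exact value 9/7 is used below)
lambda = (2*4*(9/7) + 0)/7 = 1.4694
Step 3: Compute optimal value.
f(x*) = 4*(9/7)^2 + 0*(9/7) = 6.6122


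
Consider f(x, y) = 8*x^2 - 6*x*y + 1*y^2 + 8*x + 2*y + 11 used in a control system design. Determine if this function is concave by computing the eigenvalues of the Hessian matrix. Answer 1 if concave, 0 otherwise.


The Hessian of f(x,y) = 8*x^2 - 6*x*y + 1*y^2 + 8*x + 2*y + 11 is:
H = [[16, -6], [-6, 2]]
Trace = 16 + 2 = 18
Determinant = 16*2 - (-6)^2 = -4
Discriminant = (18)^2 - 4*-4 = 340.0
Eigenvalues: lambda_1 = -0.2195, lambda_2 = 18.2195
The function is not concave.

0


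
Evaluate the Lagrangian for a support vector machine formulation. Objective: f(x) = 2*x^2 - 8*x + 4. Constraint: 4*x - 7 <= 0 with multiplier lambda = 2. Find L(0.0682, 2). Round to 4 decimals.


Step 1: Evaluate f(x).
f(0.0682) = 2*0.0682^2 - 8*0.0682 + 4 = 3.4637
Step 2: Evaluate g(x).
g(0.0682) = 4*0.0682 - 7 = -6.7272
Step 3: Compute Lagrangian.
L = 3.4637 + 2*-6.7272 = -9.9907


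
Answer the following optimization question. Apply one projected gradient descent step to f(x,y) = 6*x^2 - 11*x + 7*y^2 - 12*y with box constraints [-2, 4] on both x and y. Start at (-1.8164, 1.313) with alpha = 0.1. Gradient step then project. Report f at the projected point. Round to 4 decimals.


Step 1: Compute gradient at (-1.8164, 1.313).
grad_x = 2*6*-1.8164 - 11 = -32.7968
grad_y = 2*7*1.313 - 12 = 6.382
Step 2: Gradient step.
x_raw = -1.8164 - 0.1*-32.7968 = 1.4633
y_raw = 1.313 - 0.1*6.382 = 0.6748
Step 3: Project onto [-2, 4].
x_proj = clip(1.4633) = 1.4633
y_proj = clip(0.6748) = 0.6748
Step 4: Evaluate f.
f(1.4633, 0.6748) = -8.1591


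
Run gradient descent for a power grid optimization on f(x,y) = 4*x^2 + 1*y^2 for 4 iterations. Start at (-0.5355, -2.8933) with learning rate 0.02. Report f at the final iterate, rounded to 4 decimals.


Gradient descent on f(x,y) = 4*x^2 + 1*y^2.
Starting point: (-0.5355, -2.8933), alpha = 0.02
Step 1: grad_x = 2*4*-0.5355 = -4.284, grad_y = 2*1*-2.8933 = -5.7866
  x_1 = -0.5355 - 0.02*-4.284 = -0.4498
  y_1 = -2.8933 - 0.02*-5.7866 = -2.7776
Step 2: grad_x = 2*4*-0.4498 = -3.5986, grad_y = 2*1*-2.7776 = -5.5551
  x_2 = -0.4498 - 0.02*-3.5986 = -0.3778
  y_2 = -2.7776 - 0.02*-5.5551 = -2.6665
Step 3: grad_x = 2*4*-0.3778 = -3.0228, grad_y = 2*1*-2.6665 = -5.3329
  x_3 = -0.3778 - 0.02*-3.0228 = -0.3174
  y_3 = -2.6665 - 0.02*-5.3329 = -2.5598
Step 4: grad_x = 2*4*-0.3174 = -2.5391, grad_y = 2*1*-2.5598 = -5.1196
  x_4 = -0.3174 - 0.02*-2.5391 = -0.2666
  y_4 = -2.5598 - 0.02*-5.1196 = -2.4574
f(-0.2666, -2.4574) = 4*(-0.2666)^2 + 1*(-2.4574)^2 = 6.3232


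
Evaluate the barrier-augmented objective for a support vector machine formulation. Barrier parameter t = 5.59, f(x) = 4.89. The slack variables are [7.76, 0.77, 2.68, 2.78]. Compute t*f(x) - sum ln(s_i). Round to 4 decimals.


Step 1: Compute log-barrier.
ln values: [2.049, -0.2614, 0.9858, 1.0225]
phi = -(2.049 - 0.2614 + 0.9858 + 1.0225) = -3.7959
Step 2: Compute augmented objective.
t*f(x) = 5.59*4.89 = 27.3351
Total = 27.3351 - 3.7959 = 23.5392


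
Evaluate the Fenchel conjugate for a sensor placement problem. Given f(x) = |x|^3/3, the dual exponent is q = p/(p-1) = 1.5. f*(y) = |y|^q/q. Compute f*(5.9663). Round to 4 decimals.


The conjugate exponent q satisfies 1/p + 1/q = 1.
p = 3, so q = 3/(3 - 1) = 1.5
|y|^q = 5.9663^1.5 = 14.5733
f*(5.9663) = 14.5733 / 1.5 = 9.7155


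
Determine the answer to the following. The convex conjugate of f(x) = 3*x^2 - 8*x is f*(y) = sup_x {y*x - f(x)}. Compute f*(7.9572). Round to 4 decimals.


f*(y) = sup_x {y*x - a*x^2 - b*x} = sup_x {(y-b)*x - a*x^2}
FOC: (y - b) - 2a*x = 0 => x* = (y - b)/(2a)
x* = (7.9572 + 8)/(2*3) = 2.6595
f*(7.9572) = (y-b)^2/(4a) = (7.9572 + 8)^2/(4*3)
= 254.6322/12 = 21.2194


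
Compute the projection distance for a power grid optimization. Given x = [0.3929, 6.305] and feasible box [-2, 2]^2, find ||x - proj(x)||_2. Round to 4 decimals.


Project each component onto [-2, 2].
clip(0.3929) = 0.3929, clip(6.305) = 2.0
Projection = [0.3929, 2.0]
Squared diffs: [0.0, 18.533]
Distance = sqrt(18.533) = 4.305


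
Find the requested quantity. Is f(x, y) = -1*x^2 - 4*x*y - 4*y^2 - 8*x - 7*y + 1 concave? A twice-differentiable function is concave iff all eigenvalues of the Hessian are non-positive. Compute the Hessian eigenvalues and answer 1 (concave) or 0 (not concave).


The Hessian of f(x,y) = -1*x^2 - 4*x*y - 4*y^2 - 8*x - 7*y + 1 is:
H = [[-2, -4], [-4, -8]]
Trace = -2 - 8 = -10
Determinant = -2*-8 - (-4)^2 = 0
Discriminant = (-10)^2 - 4*0 = 100.0
Eigenvalues: lambda_1 = -10.0, lambda_2 = 0.0
The function is concave.

1


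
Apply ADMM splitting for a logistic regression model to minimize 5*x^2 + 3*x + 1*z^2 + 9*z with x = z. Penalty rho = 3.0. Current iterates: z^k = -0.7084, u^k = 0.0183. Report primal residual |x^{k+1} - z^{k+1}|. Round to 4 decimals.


ADMM iteration with rho = 3.0, z^k = -0.7084, u^k = 0.0183
Step 1: x-update.
Minimize 5*x^2 + 3*x + (3.0/2)*(x + 0.7084 + 0.0183)^2
FOC: (2*5 + 3.0)*x = -3 + 3.0*(-0.7084 - 0.0183)
x^{k+1} = -0.3985
Step 2: z-update.
Minimize 1*z^2 + 9*z + (3.0/2)*(-0.3985 - z + 0.0183)^2
FOC: (2*1 + 3.0)*z = -9 + 3.0*(-0.3985 + 0.0183)
z^{k+1} = -2.0281
Step 3: u-update.
u^{k+1} = 0.0183 - 0.3985 + 2.0281 = 1.6479
Step 4: Primal residual = |-0.3985 + 2.0281| = 1.6296


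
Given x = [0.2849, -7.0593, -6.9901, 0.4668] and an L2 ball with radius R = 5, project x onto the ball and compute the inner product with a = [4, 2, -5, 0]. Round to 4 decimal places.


Step 1: Compute ||x|| (intermediates to 6 decimals).
||x|| = sqrt(0.2849^2 + (-7.0593)^2 + (-6.9901)^2 + 0.4668^2) = 9.949587
Step 2: Project.
Since ||x|| > R, scale = R/||x|| = 5/9.949587 = 0.502533, proj(x) = scale * x
proj(x) = [0.143172, -3.547531, -3.512756, 0.234582]
Step 3: Dot product.
a^T * proj(x) = 4*0.143172 + 2*(-3.547531) - 5*(-3.512756) + 0*0.234582 = 11.0414


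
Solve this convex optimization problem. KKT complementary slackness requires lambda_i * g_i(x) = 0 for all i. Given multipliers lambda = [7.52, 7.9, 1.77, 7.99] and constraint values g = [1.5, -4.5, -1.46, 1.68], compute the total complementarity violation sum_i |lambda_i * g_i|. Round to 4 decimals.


KKT complementary slackness check:
lambda_1 * g_1 = 7.52 * 1.5 = 11.28
lambda_2 * g_2 = 7.9 * -4.5 = -35.55
lambda_3 * g_3 = 1.77 * -1.46 = -2.5842
lambda_4 * g_4 = 7.99 * 1.68 = 13.4232
Total violation = 11.28 + 35.55 + 2.5842 + 13.4232 = 62.8374


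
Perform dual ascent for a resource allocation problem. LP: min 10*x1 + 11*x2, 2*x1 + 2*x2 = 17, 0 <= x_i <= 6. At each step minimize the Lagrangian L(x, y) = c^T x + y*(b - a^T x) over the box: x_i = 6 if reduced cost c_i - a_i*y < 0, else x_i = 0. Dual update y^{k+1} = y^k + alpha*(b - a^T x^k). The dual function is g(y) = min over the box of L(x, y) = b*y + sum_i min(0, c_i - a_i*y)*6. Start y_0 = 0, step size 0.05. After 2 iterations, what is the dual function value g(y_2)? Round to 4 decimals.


Dual ascent for LP: min 10*x1 + 11*x2, 2*x1 + 2*x2 = 17, 0 <= x_i <= 6
Step 1: y^k = 0.0, reduced costs: (10.0, 11.0)
  x^k = (0.0, 0.0), subgradient = b - a^T x = 17.0
  y^{k+1} = 0.0 + 0.05*17.0 = 0.85
Step 2: y^k = 0.85, reduced costs: (8.3, 9.3)
  x^k = (0.0, 0.0), subgradient = b - a^T x = 17.0
  y^{k+1} = 0.85 + 0.05*17.0 = 1.7
Dual objective at y_2 = 1.7: reduced costs (6.6, 7.6), box minimizer x = (0.0, 0.0)
g(y_2) = b*y + (c1 - a1*y)*x1 + (c2 - a2*y)*x2 = 17*1.7 + 6.6*0.0 + 7.6*0.0 = 28.9 + 0.0 + 0.0 = 28.9


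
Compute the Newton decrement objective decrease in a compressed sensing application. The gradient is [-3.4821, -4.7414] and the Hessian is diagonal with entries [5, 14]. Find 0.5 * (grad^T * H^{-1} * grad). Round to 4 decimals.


Step 1: H is diagonal, so H^(-1) * g = [-0.6964, -0.3387].
Step 2: g^T H^(-1) g = sum_i g_i^2 / H_ii
  = (-3.4821)^2/5 + (-4.7414)^2/14
  = 2.425 + 1.6058 = 4.0308
Step 3: Objective decrease = 0.5 * g^T H^(-1) g = 2.0154


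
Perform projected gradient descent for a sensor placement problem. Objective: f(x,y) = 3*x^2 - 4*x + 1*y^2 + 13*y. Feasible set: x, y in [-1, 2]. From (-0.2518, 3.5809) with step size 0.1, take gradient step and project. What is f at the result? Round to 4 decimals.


Step 1: Compute gradient at (-0.2518, 3.5809).
grad_x = 2*3*-0.2518 - 4 = -5.5108
grad_y = 2*1*3.5809 + 13 = 20.1618
Step 2: Gradient step.
x_raw = -0.2518 - 0.1*-5.5108 = 0.2993
y_raw = 3.5809 - 0.1*20.1618 = 1.5647
Step 3: Project onto [-1, 2].
x_proj = clip(0.2993) = 0.2993
y_proj = clip(1.5647) = 1.5647
Step 4: Evaluate f.
f(0.2993, 1.5647) = 21.8613


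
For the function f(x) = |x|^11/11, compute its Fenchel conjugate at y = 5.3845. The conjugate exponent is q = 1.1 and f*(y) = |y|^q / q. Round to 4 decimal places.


The conjugate exponent q satisfies 1/p + 1/q = 1.
p = 11, so q = 11/(11 - 1) = 1.1
|y|^q = 5.3845^1.1 = 6.3718
f*(5.3845) = 6.3718 / 1.1 = 5.7925


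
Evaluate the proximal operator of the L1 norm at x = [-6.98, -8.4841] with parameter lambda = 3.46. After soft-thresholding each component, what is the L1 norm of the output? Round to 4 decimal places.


Soft-thresholding with lambda = 3.46:
prox(-6.98) = sign(-6.98)*max(|-6.98| - 3.46, 0) = -3.52
prox(-8.4841) = sign(-8.4841)*max(|-8.4841| - 3.46, 0) = -5.0241
prox(x) = [-3.52, -5.0241]
||prox(x)||_1 = 3.52 + 5.0241 = 8.5441


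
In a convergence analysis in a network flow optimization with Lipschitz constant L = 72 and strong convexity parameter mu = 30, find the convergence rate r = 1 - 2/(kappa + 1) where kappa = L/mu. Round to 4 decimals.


Step 1: Compute the condition number.
kappa = L/mu = 72/30 = 2.4
Step 2: Compute the convergence rate.
r = 1 - 2/(kappa + 1) = 1 - 2*mu/(L + mu) = (L - mu)/(L + mu) = 42/102 = 0.4118


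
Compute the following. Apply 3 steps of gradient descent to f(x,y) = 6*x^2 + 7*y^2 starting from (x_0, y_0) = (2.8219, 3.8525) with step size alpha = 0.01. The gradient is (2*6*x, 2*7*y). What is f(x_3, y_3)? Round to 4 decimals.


Gradient descent on f(x,y) = 6*x^2 + 7*y^2.
Starting point: (2.8219, 3.8525), alpha = 0.01
Step 1: grad_x = 2*6*2.8219 = 33.8628, grad_y = 2*7*3.8525 = 53.935
  x_1 = 2.8219 - 0.01*33.8628 = 2.4833
  y_1 = 3.8525 - 0.01*53.935 = 3.3132
Step 2: grad_x = 2*6*2.4833 = 29.7993, grad_y = 2*7*3.3132 = 46.3841
  x_2 = 2.4833 - 0.01*29.7993 = 2.1853
  y_2 = 3.3132 - 0.01*46.3841 = 2.8493
Step 3: grad_x = 2*6*2.1853 = 26.2234, grad_y = 2*7*2.8493 = 39.8903
  x_3 = 2.1853 - 0.01*26.2234 = 1.923
  y_3 = 2.8493 - 0.01*39.8903 = 2.4504
f(1.923, 2.4504) = 6*1.923^2 + 7*2.4504^2 = 64.22


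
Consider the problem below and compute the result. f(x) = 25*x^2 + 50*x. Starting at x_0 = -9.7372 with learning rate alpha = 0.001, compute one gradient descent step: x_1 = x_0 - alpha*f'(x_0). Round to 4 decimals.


We compute the gradient at x_0 and apply the update.
f'(x) = 50*x + 50
f'(-9.7372) = 50*-9.7372 + 50 = -436.86
x_1 = -9.7372 - 0.001*-436.86 = -9.3003


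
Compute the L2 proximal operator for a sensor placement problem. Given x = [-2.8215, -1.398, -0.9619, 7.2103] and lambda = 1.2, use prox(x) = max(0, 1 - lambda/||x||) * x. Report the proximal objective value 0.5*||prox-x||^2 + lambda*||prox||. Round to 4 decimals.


Step 1: Compute ||x||.
||x|| = 7.9265
Step 2: Compute scaling factor.
scale = max(0, 1 - 1.2/7.9265) = 0.8486
Step 3: prox(x) = [-2.3943, -1.1864, -0.8163, 6.1187]
||prox(x)|| = 6.7265
Step 4: Proximal objective.
0.5*||prox-x||^2 = 0.72
lambda*||prox|| = 8.0718
Total = 8.7918


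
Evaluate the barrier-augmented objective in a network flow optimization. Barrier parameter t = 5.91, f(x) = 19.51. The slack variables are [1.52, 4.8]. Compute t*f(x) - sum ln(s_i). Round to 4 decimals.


Step 1: Compute log-barrier.
ln values: [0.4187, 1.5686]
phi = -(0.4187 + 1.5686) = -1.9873
Step 2: Compute augmented objective.
t*f(x) = 5.91*19.51 = 115.3041
Total = 115.3041 - 1.9873 = 113.3168


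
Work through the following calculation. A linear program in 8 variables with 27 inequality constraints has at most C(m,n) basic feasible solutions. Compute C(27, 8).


Each vertex corresponds to some choice of n active constraints out of m, so the number of vertices is at most C(m, n) = m! / (n!(m-n)!).
m = 27, n = 8
Numerator: 27 * 26 * 25 * 24 * 23 * 22 * 21 * 20
Denominator: 8! = 40320
C(27, 8) = 2220075


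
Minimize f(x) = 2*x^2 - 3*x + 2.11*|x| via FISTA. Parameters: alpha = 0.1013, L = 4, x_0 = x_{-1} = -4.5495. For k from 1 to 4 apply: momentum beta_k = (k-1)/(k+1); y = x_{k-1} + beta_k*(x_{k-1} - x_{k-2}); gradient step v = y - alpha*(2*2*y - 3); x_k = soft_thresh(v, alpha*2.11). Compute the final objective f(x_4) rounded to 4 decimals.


FISTA on f(x) = 2*x^2 - 3*x + 2.11*|x|
L = 4, alpha = 0.1013
Iteration 1: beta = 0.0, y = -4.5495 + 0.0*(-4.5495 + 4.5495) = -4.5495
  grad(y) = -21.198, v = y - alpha*grad = -2.4021
  prox(v) = soft_thresh(-2.4021, 0.2137) = -2.1884
Iteration 2: beta = 0.3333, y = -2.1884 + 0.3333*(-2.1884 + 4.5495) = -1.4014
  grad(y) = -8.6055, v = y - alpha*grad = -0.5296
  prox(v) = soft_thresh(-0.5296, 0.2137) = -0.3159
Iteration 3: beta = 0.5, y = -0.3159 + 0.5*(-0.3159 + 2.1884) = 0.6204
  grad(y) = -0.5185, v = y - alpha*grad = 0.6729
  prox(v) = soft_thresh(0.6729, 0.2137) = 0.4592
Iteration 4: beta = 0.6, y = 0.4592 + 0.6*(0.4592 + 0.3159) = 0.9242
  grad(y) = 0.6967, v = y - alpha*grad = 0.8536
  prox(v) = soft_thresh(0.8536, 0.2137) = 0.6399
f(x_4) = 2*0.6399^2 - 3*0.6399 + 2.11*|0.6399| = 0.2494


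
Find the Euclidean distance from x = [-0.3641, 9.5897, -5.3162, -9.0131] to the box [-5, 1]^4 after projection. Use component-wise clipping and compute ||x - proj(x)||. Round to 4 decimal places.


Project each component onto [-5, 1].
clip(-0.3641) = -0.3641, clip(9.5897) = 1.0, clip(-5.3162) = -5.0, clip(-9.0131) = -5.0
Projection = [-0.3641, 1.0, -5.0, -5.0]
Squared diffs: [0.0, 73.7829, 0.1, 16.105]
Distance = sqrt(89.9879) = 9.4862


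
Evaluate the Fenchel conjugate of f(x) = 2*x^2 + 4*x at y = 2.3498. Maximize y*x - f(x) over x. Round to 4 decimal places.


f*(y) = sup_x {y*x - a*x^2 - b*x} = sup_x {(y-b)*x - a*x^2}
FOC: (y - b) - 2a*x = 0 => x* = (y - b)/(2a)
x* = (2.3498 - 4)/(2*2) = -0.4126
f*(2.3498) = (y-b)^2/(4a) = (2.3498 - 4)^2/(4*2)
= 2.7232/8 = 0.3404


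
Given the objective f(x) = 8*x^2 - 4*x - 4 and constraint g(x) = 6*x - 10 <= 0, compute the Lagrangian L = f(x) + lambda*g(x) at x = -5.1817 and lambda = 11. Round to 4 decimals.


Step 1: Evaluate f(x).
f(-5.1817) = 8*(-5.1817)^2 - 4*(-5.1817) - 4 = 231.5269
Step 2: Evaluate g(x).
g(-5.1817) = 6*-5.1817 - 10 = -41.0902
Step 3: Compute Lagrangian.
L = 231.5269 + 11*-41.0902 = -220.4653


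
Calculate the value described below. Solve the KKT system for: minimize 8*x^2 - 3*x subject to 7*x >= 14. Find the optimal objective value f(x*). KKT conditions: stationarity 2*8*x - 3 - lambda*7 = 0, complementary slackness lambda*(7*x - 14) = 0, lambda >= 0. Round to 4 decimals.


Step 1: Try lambda = 0 (constraint inactive).
x_unc = 3/(2*8) = 0.1875
Check: 7*0.1875 = 1.3125 < 14 -- violated!
Step 2: Constraint must be active: 7*x = 14
x* = 14/7 = 2.0
lambda = (2*8*2.0 - 3)/7 = 4.1429
Step 3: Compute optimal value.
f(x*) = 8*2.0^2 - 3*2.0 = 26.0


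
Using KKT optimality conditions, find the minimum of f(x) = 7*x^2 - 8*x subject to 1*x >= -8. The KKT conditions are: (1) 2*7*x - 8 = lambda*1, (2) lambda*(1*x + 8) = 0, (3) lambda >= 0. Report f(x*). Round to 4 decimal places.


Step 1: Try lambda = 0 (constraint inactive).
Stationarity: 2*7*x - 8 = 0
x* = 8/(2*7) = 4/7 = 0.5714 (rounded; the exact value 4/7 is used below)
Check constraint: 1*0.5714 = 0.5714 >= -8 -- satisfied.
Step 2: Compute optimal value.
f(x*) = 7*(4/7)^2 - 8*(4/7) = -2.2857


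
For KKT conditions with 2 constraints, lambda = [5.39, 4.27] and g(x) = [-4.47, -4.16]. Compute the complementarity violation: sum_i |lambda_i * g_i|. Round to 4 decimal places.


KKT complementary slackness check:
lambda_1 * g_1 = 5.39 * -4.47 = -24.0933
lambda_2 * g_2 = 4.27 * -4.16 = -17.7632
Total violation = 24.0933 + 17.7632 = 41.8565


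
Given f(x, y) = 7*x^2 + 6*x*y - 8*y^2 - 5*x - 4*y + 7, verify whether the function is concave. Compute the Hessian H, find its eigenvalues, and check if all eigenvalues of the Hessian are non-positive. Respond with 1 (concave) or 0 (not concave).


The Hessian of f(x,y) = 7*x^2 + 6*x*y - 8*y^2 - 5*x - 4*y + 7 is:
H = [[14, 6], [6, -16]]
Trace = 14 - 16 = -2
Determinant = 14*-16 - (6)^2 = -260
Discriminant = (-2)^2 - 4*-260 = 1044.0
Eigenvalues: lambda_1 = -17.1555, lambda_2 = 15.1555
The function is not concave.

0


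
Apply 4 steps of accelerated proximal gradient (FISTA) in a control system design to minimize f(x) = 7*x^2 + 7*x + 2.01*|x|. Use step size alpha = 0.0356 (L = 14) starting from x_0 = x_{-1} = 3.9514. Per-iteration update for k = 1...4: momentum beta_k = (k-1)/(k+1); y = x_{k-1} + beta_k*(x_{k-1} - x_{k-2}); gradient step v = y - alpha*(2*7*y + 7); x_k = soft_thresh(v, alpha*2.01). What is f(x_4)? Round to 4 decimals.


FISTA on f(x) = 7*x^2 + 7*x + 2.01*|x|
L = 14, alpha = 0.0356
Iteration 1: beta = 0.0, y = 3.9514 + 0.0*(3.9514 - 3.9514) = 3.9514
  grad(y) = 62.3196, v = y - alpha*grad = 1.7328
  prox(v) = soft_thresh(1.7328, 0.0716) = 1.6613
Iteration 2: beta = 0.3333, y = 1.6613 + 0.3333*(1.6613 - 3.9514) = 0.8979
  grad(y) = 19.5704, v = y - alpha*grad = 0.2012
  prox(v) = soft_thresh(0.2012, 0.0716) = 0.1296
Iteration 3: beta = 0.5, y = 0.1296 + 0.5*(0.1296 - 1.6613) = -0.6362
  grad(y) = -1.9067, v = y - alpha*grad = -0.5683
  prox(v) = soft_thresh(-0.5683, 0.0716) = -0.4968
Iteration 4: beta = 0.6, y = -0.4968 + 0.6*(-0.4968 - 0.1296) = -0.8726
  grad(y) = -5.2163, v = y - alpha*grad = -0.6869
  prox(v) = soft_thresh(-0.6869, 0.0716) = -0.6153
f(x_4) = 7*(-0.6153)^2 + 7*(-0.6153) + 2.01*|-0.6153| = -0.4201


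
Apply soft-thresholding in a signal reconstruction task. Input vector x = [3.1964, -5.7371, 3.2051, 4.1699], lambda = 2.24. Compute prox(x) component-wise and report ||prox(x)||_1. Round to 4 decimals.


Soft-thresholding with lambda = 2.24:
prox(3.1964) = sign(3.1964)*max(|3.1964| - 2.24, 0) = 0.9564
prox(-5.7371) = sign(-5.7371)*max(|-5.7371| - 2.24, 0) = -3.4971
prox(3.2051) = sign(3.2051)*max(|3.2051| - 2.24, 0) = 0.9651
prox(4.1699) = sign(4.1699)*max(|4.1699| - 2.24, 0) = 1.9299
prox(x) = [0.9564, -3.4971, 0.9651, 1.9299]
||prox(x)||_1 = 0.9564 + 3.4971 + 0.9651 + 1.9299 = 7.3485


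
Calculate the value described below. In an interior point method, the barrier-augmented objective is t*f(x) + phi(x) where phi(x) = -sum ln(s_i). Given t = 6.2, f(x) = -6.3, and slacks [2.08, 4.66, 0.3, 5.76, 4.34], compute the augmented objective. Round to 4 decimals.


Step 1: Compute log-barrier.
ln values: [0.7324, 1.539, -1.204, 1.7509, 1.4679]
phi = -(0.7324 + 1.539 - 1.204 + 1.7509 + 1.4679) = -4.2862
Step 2: Compute augmented objective.
t*f(x) = 6.2*-6.3 = -39.06
Total = -39.06 - 4.2862 = -43.3462


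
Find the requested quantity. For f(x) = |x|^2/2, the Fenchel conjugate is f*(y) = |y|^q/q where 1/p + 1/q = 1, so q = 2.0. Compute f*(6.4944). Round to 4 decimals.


The conjugate exponent q satisfies 1/p + 1/q = 1.
p = 2, so q = 2/(2 - 1) = 2.0
|y|^q = 6.4944^2.0 = 42.1772
f*(6.4944) = 42.1772 / 2.0 = 21.0886


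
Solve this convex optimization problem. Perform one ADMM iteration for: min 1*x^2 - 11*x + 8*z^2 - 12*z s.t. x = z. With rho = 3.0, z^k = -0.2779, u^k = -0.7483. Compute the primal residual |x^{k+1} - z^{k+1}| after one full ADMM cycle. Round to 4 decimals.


ADMM iteration with rho = 3.0, z^k = -0.2779, u^k = -0.7483
Step 1: x-update.
Minimize 1*x^2 - 11*x + (3.0/2)*(x + 0.2779 - 0.7483)^2
FOC: (2*1 + 3.0)*x = 11 + 3.0*(-0.2779 + 0.7483)
x^{k+1} = 2.4822
Step 2: z-update.
Minimize 8*z^2 - 12*z + (3.0/2)*(2.4822 - z - 0.7483)^2
FOC: (2*8 + 3.0)*z = 12 + 3.0*(2.4822 - 0.7483)
z^{k+1} = 0.9054
Step 3: u-update.
u^{k+1} = -0.7483 + 2.4822 - 0.9054 = 0.8286
Step 4: Primal residual = |2.4822 - 0.9054| = 1.5769


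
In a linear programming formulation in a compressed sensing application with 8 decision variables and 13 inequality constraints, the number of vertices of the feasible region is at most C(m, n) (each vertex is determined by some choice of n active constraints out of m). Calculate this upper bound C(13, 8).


Each vertex corresponds to some choice of n active constraints out of m, so the number of vertices is at most C(m, n) = m! / (n!(m-n)!).
m = 13, n = 8
Numerator: 13 * 12 * 11 * 10 * 9 * 8 * 7 * 6
Denominator: 8! = 40320
C(13, 8) = 1287


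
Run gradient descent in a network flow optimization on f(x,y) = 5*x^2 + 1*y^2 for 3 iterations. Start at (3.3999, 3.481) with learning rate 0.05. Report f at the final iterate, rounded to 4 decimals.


Gradient descent on f(x,y) = 5*x^2 + 1*y^2.
Starting point: (3.3999, 3.481), alpha = 0.05
Step 1: grad_x = 2*5*3.3999 = 33.999, grad_y = 2*1*3.481 = 6.962
  x_1 = 3.3999 - 0.05*33.999 = 1.7
  y_1 = 3.481 - 0.05*6.962 = 3.1329
Step 2: grad_x = 2*5*1.7 = 16.9995, grad_y = 2*1*3.1329 = 6.2658
  x_2 = 1.7 - 0.05*16.9995 = 0.85
  y_2 = 3.1329 - 0.05*6.2658 = 2.8196
Step 3: grad_x = 2*5*0.85 = 8.4998, grad_y = 2*1*2.8196 = 5.6392
  x_3 = 0.85 - 0.05*8.4998 = 0.425
  y_3 = 2.8196 - 0.05*5.6392 = 2.5376
f(0.425, 2.5376) = 5*0.425^2 + 1*2.5376^2 = 7.3427


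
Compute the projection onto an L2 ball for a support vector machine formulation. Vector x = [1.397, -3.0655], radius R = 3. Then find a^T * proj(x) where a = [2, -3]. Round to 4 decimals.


Step 1: Compute ||x|| (intermediates to 6 decimals).
||x|| = sqrt(1.397^2 + (-3.0655)^2) = 3.368813
Step 2: Project.
Since ||x|| > R, scale = R/||x|| = 3/3.368813 = 0.890521, proj(x) = scale * x
proj(x) = [1.244058, -2.729892]
Step 3: Dot product.
a^T * proj(x) = 2*1.244058 - 3*(-2.729892) = 10.6778


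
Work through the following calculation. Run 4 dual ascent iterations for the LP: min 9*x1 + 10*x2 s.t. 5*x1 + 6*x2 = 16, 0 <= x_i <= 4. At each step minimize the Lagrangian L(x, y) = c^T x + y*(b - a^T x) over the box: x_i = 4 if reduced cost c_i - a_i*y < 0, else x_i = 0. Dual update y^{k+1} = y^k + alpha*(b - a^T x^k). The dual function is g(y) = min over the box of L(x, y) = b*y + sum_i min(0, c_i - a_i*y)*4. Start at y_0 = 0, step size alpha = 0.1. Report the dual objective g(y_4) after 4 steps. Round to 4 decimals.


Dual ascent for LP: min 9*x1 + 10*x2, 5*x1 + 6*x2 = 16, 0 <= x_i <= 4
Step 1: y^k = 0.0, reduced costs: (9.0, 10.0)
  x^k = (0.0, 0.0), subgradient = b - a^T x = 16.0
  y^{k+1} = 0.0 + 0.1*16.0 = 1.6
Step 2: y^k = 1.6, reduced costs: (1.0, 0.4)
  x^k = (0.0, 0.0), subgradient = b - a^T x = 16.0
  y^{k+1} = 1.6 + 0.1*16.0 = 3.2
Step 3: y^k = 3.2, reduced costs: (-7.0, -9.2)
  x^k = (4.0, 4.0), subgradient = b - a^T x = -28.0
  y^{k+1} = 3.2 + 0.1*-28.0 = 0.4
Step 4: y^k = 0.4, reduced costs: (7.0, 7.6)
  x^k = (0.0, 0.0), subgradient = b - a^T x = 16.0
  y^{k+1} = 0.4 + 0.1*16.0 = 2.0
Dual objective at y_4 = 2.0: reduced costs (-1.0, -2.0), box minimizer x = (4.0, 4.0)
g(y_4) = b*y + (c1 - a1*y)*x1 + (c2 - a2*y)*x2 = 16*2.0 + (-1.0)*4.0 + (-2.0)*4.0 = 32.0 - 4.0 - 8.0 = 20.0


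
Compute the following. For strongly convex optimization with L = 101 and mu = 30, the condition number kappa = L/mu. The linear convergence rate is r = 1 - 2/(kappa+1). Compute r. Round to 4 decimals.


Step 1: Compute the condition number.
kappa = L/mu = 101/30 = 3.3667
Step 2: Compute the convergence rate.
r = 1 - 2/(kappa + 1) = 1 - 2*mu/(L + mu) = (L - mu)/(L + mu) = 71/131 = 0.542


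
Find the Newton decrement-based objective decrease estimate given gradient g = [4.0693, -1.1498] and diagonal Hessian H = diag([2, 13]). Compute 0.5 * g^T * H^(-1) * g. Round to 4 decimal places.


Step 1: H is diagonal, so H^(-1) * g = [2.0347, -0.0884].
Step 2: g^T H^(-1) g = sum_i g_i^2 / H_ii
  = (4.0693)^2/2 + (-1.1498)^2/13
  = 8.2796 + 0.1017 = 8.3813
Step 3: Objective decrease = 0.5 * g^T H^(-1) g = 4.1906


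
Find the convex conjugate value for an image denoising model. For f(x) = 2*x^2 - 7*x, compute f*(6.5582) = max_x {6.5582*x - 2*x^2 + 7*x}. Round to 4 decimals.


f*(y) = sup_x {y*x - a*x^2 - b*x} = sup_x {(y-b)*x - a*x^2}
FOC: (y - b) - 2a*x = 0 => x* = (y - b)/(2a)
x* = (6.5582 + 7)/(2*2) = 3.3896
f*(6.5582) = (y-b)^2/(4a) = (6.5582 + 7)^2/(4*2)
= 183.8248/8 = 22.9781


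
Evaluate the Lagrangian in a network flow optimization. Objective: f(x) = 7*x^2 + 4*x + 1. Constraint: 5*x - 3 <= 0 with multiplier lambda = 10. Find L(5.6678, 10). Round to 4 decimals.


Step 1: Evaluate f(x).
f(5.6678) = 7*5.6678^2 + 4*5.6678 + 1 = 248.5389
Step 2: Evaluate g(x).
g(5.6678) = 5*5.6678 - 3 = 25.339
Step 3: Compute Lagrangian.
L = 248.5389 + 10*25.339 = 501.9289


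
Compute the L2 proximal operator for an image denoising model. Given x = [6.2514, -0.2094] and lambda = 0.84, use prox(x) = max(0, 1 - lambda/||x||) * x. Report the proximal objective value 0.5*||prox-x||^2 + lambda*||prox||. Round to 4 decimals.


Step 1: Compute ||x||.
||x|| = 6.2549
Step 2: Compute scaling factor.
scale = max(0, 1 - 0.84/6.2549) = 0.8657
Step 3: prox(x) = [5.4119, -0.1813]
||prox(x)|| = 5.4149
Step 4: Proximal objective.
0.5*||prox-x||^2 = 0.3528
lambda*||prox|| = 4.5485
Total = 4.9013


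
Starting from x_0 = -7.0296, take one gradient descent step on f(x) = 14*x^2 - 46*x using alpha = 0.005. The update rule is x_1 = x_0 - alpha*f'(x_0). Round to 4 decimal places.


We compute the gradient at x_0 and apply the update.
f'(x) = 28*x - 46
f'(-7.0296) = 28*-7.0296 - 46 = -242.8288
x_1 = -7.0296 - 0.005*-242.8288 = -5.8155


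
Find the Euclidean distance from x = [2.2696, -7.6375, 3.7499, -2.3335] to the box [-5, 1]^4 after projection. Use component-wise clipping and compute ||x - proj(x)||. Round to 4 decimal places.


Project each component onto [-5, 1].
clip(2.2696) = 1.0, clip(-7.6375) = -5.0, clip(3.7499) = 1.0, clip(-2.3335) = -2.3335
Projection = [1.0, -5.0, 1.0, -2.3335]
Squared diffs: [1.6119, 6.9564, 7.562, 0.0]
Distance = sqrt(16.1303) = 4.0162


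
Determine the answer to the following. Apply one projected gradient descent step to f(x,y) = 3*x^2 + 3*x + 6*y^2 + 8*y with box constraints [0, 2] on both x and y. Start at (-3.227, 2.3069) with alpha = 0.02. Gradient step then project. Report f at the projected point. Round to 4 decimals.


Step 1: Compute gradient at (-3.227, 2.3069).
grad_x = 2*3*-3.227 + 3 = -16.362
grad_y = 2*6*2.3069 + 8 = 35.6828
Step 2: Gradient step.
x_raw = -3.227 - 0.02*-16.362 = -2.8998
y_raw = 2.3069 - 0.02*35.6828 = 1.5932
Step 3: Project onto [0, 2].
x_proj = clip(-2.8998) = 0.0
y_proj = clip(1.5932) = 1.5932
Step 4: Evaluate f.
f(0.0, 1.5932) = 27.9765


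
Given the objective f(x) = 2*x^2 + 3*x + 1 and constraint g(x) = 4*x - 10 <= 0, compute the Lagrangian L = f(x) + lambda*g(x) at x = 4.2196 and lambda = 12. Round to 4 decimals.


Step 1: Evaluate f(x).
f(4.2196) = 2*4.2196^2 + 3*4.2196 + 1 = 49.2688
Step 2: Evaluate g(x).
g(4.2196) = 4*4.2196 - 10 = 6.8784
Step 3: Compute Lagrangian.
L = 49.2688 + 12*6.8784 = 131.8096
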